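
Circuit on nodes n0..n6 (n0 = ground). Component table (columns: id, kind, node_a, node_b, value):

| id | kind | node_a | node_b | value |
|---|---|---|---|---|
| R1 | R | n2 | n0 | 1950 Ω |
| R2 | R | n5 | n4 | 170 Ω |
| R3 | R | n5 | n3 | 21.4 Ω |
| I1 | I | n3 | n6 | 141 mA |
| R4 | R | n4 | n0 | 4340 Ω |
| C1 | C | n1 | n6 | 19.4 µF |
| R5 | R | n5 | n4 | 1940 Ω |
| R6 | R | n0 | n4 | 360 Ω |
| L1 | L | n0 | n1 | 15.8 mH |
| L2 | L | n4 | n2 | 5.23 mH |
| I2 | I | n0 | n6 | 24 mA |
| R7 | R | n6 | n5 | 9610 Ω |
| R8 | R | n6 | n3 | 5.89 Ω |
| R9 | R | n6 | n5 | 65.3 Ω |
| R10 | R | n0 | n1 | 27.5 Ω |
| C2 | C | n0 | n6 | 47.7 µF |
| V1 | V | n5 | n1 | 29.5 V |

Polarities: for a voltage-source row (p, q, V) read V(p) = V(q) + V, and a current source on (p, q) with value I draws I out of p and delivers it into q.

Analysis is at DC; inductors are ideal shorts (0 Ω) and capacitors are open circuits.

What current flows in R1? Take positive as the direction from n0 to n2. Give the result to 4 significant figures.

Element admittances at DC:
  Y(R1) = 0.0005128 S between n2,n0
  Y(R2) = 0.005882 S between n5,n4
  Y(R3) = 0.04673 S between n5,n3
  I1: injects 0.141 A into n6 (from n3)
  Y(R4) = 0.0002304 S between n4,n0
  Y(C1) = 0.000 S between n1,n6
  Y(R5) = 0.0005155 S between n5,n4
  Y(R6) = 0.002778 S between n0,n4
  L1: short n0↔n1 (DC inductor)
  L2: short n4↔n2 (DC inductor)
  I2: injects 0.024 A into n6 (from n0)
  Y(R7) = 0.0001041 S between n6,n5
  Y(R8) = 0.1698 S between n6,n3
  Y(R9) = 0.01531 S between n6,n5
  Y(R10) = 0.03636 S between n0,n1
  Y(C2) = 0.000 S between n0,n6
  V1: constraint V(n5)−V(n1) = 29.5
Assemble and solve the 9×9 MNA system:
  V(n1)=0.000  V(n2)=19.03  V(n3)=29.67  V(n4)=19.03  V(n5)=29.50  V(n6)=30.55
  i(L1)=0.04300  i(L2)=0.009758  i(V1)=-0.04300

-0.009758 A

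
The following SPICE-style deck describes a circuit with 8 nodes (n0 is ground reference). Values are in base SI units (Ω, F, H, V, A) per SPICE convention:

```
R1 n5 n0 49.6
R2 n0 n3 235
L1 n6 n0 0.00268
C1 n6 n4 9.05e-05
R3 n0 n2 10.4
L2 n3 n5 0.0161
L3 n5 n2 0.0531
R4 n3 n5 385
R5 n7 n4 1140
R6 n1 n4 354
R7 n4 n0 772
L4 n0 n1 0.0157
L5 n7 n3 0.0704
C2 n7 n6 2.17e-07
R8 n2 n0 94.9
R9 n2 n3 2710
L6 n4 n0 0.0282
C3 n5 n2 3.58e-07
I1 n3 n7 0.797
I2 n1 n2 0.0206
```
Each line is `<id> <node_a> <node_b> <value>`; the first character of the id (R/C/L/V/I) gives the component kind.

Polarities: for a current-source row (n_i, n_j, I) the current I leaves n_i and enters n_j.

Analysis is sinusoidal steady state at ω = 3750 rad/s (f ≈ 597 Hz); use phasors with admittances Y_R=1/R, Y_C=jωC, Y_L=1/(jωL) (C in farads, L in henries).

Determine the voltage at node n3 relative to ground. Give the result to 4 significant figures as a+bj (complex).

16.77-10.96j V

Element admittances at ω=3750 rad/s:
  Y(R1) = 0.02016+0.000j S between n5,n0
  Y(R2) = 0.004255+0.000j S between n0,n3
  Y(L1) = 0.000-0.09950j S between n6,n0
  Y(C1) = 0.000+0.3394j S between n6,n4
  Y(R3) = 0.09615+0.000j S between n0,n2
  Y(L2) = 0.000-0.01656j S between n3,n5
  Y(L3) = 0.000-0.005022j S between n5,n2
  Y(R4) = 0.002597+0.000j S between n3,n5
  Y(R5) = 0.0008772+0.000j S between n7,n4
  Y(R6) = 0.002825+0.000j S between n1,n4
  Y(R7) = 0.001295+0.000j S between n4,n0
  Y(L4) = 0.000-0.01699j S between n0,n1
  Y(L5) = 0.000-0.003788j S between n7,n3
  Y(C2) = 0.000+0.0008138j S between n7,n6
  Y(R8) = 0.01054+0.000j S between n2,n0
  Y(R9) = 0.0003690+0.000j S between n2,n3
  Y(L6) = 0.000-0.009456j S between n4,n0
  Y(C3) = 0.000+0.001342j S between n5,n2
  I1: injects 0.797 A into n7 (from n3)
  I2: injects 0.0206 A into n2 (from n1)
Assemble and solve the 7×7 MNA system:
  V(n1)=-0.06360-1.542j  V(n2)=-0.1062-0.1539j  V(n3)=16.77-10.96j  V(n4)=-2.042-1.159j  V(n5)=3.273-10.52j  V(n6)=-2.577-0.8664j  V(n7)=89.43+227.3j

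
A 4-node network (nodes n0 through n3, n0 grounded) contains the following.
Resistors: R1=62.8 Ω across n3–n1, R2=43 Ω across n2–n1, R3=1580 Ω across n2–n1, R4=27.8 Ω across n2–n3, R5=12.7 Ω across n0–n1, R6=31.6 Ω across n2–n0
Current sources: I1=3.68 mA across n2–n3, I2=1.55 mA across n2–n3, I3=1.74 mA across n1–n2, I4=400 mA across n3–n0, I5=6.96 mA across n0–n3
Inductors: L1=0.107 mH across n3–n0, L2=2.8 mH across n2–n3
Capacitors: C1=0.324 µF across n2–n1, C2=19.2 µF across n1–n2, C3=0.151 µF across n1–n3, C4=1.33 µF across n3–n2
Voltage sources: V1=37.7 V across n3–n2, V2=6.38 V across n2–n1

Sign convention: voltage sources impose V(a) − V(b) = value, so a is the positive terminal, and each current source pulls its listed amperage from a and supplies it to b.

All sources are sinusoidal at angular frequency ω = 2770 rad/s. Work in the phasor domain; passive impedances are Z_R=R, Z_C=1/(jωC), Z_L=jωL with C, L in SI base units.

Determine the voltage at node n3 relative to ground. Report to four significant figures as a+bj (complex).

0.04137+1.264j V

Apply KCL at each of the 3 non-ground nodes and solve the resulting linear system.
Node n1: branches {R1, C1, R2, C2, I3, C3, R3, R5, V2} → V_1 = -44.04+1.264j
Node n2: branches {I1, C1, I2, R2, C2, I3, R3, R4, C4, L2, R6, V1, V2} → V_2 = -37.66+1.264j
Node n3: branches {R1, I1, L1, I2, I4, I5, C3, R4, C4, L2, V1} → V_3 = 0.04137+1.264j
Source currents: i(V1)=-6.712+4.843j, i(V2)=-4.320-0.2639j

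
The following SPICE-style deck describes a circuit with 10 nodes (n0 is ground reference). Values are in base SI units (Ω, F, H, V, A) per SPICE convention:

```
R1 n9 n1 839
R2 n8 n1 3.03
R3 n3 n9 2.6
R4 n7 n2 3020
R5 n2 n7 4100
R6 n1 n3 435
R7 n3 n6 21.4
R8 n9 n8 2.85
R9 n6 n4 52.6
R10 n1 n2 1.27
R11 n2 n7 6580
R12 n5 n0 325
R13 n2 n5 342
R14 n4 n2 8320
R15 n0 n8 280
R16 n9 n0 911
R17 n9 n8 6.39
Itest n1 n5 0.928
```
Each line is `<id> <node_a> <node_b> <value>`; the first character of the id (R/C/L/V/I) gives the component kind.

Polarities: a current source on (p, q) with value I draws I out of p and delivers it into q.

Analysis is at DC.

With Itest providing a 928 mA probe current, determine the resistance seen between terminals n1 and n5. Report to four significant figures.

R_eq = 210.2 Ω

MNA unknowns: 9 node voltages V₁..V_9
R1: Y=0.001192 on G[9,1]
R2: Y=0.3300 on G[8,1]
R3: Y=0.3846 on G[3,9]
R4: Y=0.0003311 on G[7,2]
R5: Y=0.0002439 on G[2,7]
R6: Y=0.002299 on G[1,3]
R7: Y=0.04673 on G[3,6]
R8: Y=0.3509 on G[9,8]
R9: Y=0.01901 on G[6,4]
R10: Y=0.7874 on G[1,2]
R11: Y=0.0001520 on G[2,7]
R12: Y=0.003077 on G[5,0]
R13: Y=0.002924 on G[2,5]
R14: Y=0.0001202 on G[4,2]
R15: Y=0.003571 on G[0,8]
R16: Y=0.001098 on G[9,0]
R17: Y=0.1565 on G[9,8]
Itest: z[1]−=0.928, z[5]+=0.928
solve → V1=-78.16, V2=-77.44, V3=-76.93, V4=-76.94, V5=116.9, V6=-76.93, V7=-77.44, V8=-77.08, V9=-76.92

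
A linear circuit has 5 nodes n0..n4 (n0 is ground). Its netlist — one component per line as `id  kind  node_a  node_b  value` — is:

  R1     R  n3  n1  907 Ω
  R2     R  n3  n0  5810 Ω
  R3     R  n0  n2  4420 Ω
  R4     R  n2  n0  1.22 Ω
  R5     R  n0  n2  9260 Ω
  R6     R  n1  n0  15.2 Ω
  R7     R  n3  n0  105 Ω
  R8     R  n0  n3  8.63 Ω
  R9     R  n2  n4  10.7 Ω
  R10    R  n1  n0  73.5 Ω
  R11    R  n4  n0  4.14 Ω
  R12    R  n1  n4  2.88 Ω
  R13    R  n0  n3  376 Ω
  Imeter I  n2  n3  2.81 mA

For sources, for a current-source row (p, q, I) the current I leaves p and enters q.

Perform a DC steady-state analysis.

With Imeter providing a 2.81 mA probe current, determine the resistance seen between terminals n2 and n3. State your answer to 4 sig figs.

MNA unknowns: 4 node voltages V₁..V_4
R1: Y=0.001103 on G[3,1]
R2: Y=0.0001721 on G[3,0]
R3: Y=0.0002262 on G[0,2]
R4: Y=0.8197 on G[2,0]
R5: Y=0.0001080 on G[0,2]
R6: Y=0.06579 on G[1,0]
R7: Y=0.009524 on G[3,0]
R8: Y=0.1159 on G[0,3]
R9: Y=0.09346 on G[2,4]
R10: Y=0.01361 on G[1,0]
R11: Y=0.2415 on G[4,0]
R12: Y=0.3472 on G[1,4]
R13: Y=0.002660 on G[0,3]
Imeter: z[2]−=0.00281, z[3]+=0.00281
solve → V1=-0.0005008, V2=-0.003146, V3=0.02172, V4=-0.0006859

R_eq = 8.850 Ω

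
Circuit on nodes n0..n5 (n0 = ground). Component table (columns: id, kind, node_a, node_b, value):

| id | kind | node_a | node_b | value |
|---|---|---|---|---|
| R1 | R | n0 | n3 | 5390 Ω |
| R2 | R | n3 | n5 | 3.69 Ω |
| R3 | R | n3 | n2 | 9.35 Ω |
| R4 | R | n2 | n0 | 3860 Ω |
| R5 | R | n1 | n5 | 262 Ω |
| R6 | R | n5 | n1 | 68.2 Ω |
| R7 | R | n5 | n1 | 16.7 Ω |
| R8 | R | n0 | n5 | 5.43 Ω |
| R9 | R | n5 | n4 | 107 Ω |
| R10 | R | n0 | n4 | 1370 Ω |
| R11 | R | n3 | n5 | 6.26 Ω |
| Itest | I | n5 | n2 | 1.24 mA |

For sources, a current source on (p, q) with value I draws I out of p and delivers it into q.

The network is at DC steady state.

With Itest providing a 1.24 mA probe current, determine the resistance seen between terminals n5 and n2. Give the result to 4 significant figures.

Apply KCL at each of the 5 non-ground nodes and solve the resulting linear system.
Node n1: branches {R5, R6, R7} → V_1 = -2.305e-05
Node n2: branches {R3, R4, Itest} → V_2 = 0.01440
Node n3: branches {R1, R2, R3, R11} → V_3 = 0.002846
Node n4: branches {R9, R10} → V_4 = -2.138e-05
Node n5: branches {R2, R5, R6, R7, R8, R9, R11, Itest} → V_5 = -2.305e-05

R_eq = 11.64 Ω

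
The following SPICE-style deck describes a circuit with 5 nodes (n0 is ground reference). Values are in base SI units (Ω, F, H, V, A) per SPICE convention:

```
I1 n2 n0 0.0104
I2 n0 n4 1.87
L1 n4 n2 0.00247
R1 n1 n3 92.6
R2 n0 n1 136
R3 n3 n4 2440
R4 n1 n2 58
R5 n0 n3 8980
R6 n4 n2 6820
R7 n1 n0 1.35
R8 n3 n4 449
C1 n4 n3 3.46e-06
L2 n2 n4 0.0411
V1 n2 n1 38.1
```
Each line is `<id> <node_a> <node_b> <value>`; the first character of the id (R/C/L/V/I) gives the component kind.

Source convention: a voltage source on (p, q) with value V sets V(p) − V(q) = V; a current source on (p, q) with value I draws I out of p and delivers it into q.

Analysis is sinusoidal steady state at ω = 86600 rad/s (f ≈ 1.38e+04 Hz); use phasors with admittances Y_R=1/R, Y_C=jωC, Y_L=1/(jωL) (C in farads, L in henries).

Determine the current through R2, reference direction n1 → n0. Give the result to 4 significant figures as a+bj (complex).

Element admittances at ω=86600 rad/s:
  I1: injects 0.0104 A into n0 (from n2)
  I2: injects 1.87 A into n4 (from n0)
  Y(L1) = 0.000-0.004675j S between n4,n2
  Y(R1) = 0.01080+0.000j S between n1,n3
  Y(R2) = 0.007353+0.000j S between n0,n1
  Y(R3) = 0.0004098+0.000j S between n3,n4
  Y(R4) = 0.01724+0.000j S between n1,n2
  Y(R5) = 0.0001114+0.000j S between n0,n3
  Y(R6) = 0.0001466+0.000j S between n4,n2
  Y(R7) = 0.7407+0.000j S between n1,n0
  Y(R8) = 0.002227+0.000j S between n3,n4
  Y(C1) = 0.000+0.2996j S between n4,n3
  Y(L2) = 0.000-0.0002810j S between n2,n4
  V1: constraint V(n2)−V(n1) = 38.1
Assemble and solve the 5×5 MNA system:
  V(n1)=2.463-0.007553j  V(n2)=40.56-0.007553j  V(n3)=151.7+50.74j  V(n4)=153.6+45.32j
  i(V1)=-0.4261-0.5537j

0.01811-5.553e-05j A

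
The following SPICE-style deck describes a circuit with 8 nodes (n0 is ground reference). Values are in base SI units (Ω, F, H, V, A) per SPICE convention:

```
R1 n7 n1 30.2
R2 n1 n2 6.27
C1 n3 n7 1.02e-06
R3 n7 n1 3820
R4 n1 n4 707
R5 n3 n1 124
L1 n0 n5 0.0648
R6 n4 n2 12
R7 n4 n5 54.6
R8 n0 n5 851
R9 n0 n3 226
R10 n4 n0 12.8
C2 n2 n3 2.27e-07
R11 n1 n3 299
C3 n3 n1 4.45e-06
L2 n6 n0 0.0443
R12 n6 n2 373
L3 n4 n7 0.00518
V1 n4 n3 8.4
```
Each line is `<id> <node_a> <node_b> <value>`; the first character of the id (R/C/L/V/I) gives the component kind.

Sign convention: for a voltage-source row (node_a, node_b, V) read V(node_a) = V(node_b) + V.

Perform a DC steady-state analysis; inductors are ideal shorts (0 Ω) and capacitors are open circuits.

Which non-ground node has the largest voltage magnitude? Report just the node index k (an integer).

3

Element admittances at DC:
  Y(R1) = 0.03311 S between n7,n1
  Y(R2) = 0.1595 S between n1,n2
  Y(C1) = 0.000 S between n3,n7
  Y(R3) = 0.0002618 S between n7,n1
  Y(R4) = 0.001414 S between n1,n4
  Y(R5) = 0.008065 S between n3,n1
  L1: short n0↔n5 (DC inductor)
  Y(R6) = 0.08333 S between n4,n2
  Y(R7) = 0.01832 S between n4,n5
  Y(R8) = 0.001175 S between n0,n5
  Y(R9) = 0.004425 S between n0,n3
  Y(R10) = 0.07812 S between n4,n0
  Y(C2) = 0.000 S between n2,n3
  Y(R11) = 0.003344 S between n1,n3
  Y(C3) = 0.000 S between n3,n1
  L2: short n6↔n0 (DC inductor)
  Y(R12) = 0.002681 S between n6,n2
  L3: short n4↔n7 (DC inductor)
  V1: constraint V(n4)−V(n3) = 8.4
Assemble and solve the 11×11 MNA system:
  V(n1)=-0.5703  V(n2)=-0.2432  V(n3)=-8.025  V(n4)=0.3750  V(n5)=0.000  V(n6)=0.000  V(n7)=0.3750
  i(L1)=-0.006867  i(L2)=-0.0006521  i(L3)=0.03155  i(V1)=-0.1206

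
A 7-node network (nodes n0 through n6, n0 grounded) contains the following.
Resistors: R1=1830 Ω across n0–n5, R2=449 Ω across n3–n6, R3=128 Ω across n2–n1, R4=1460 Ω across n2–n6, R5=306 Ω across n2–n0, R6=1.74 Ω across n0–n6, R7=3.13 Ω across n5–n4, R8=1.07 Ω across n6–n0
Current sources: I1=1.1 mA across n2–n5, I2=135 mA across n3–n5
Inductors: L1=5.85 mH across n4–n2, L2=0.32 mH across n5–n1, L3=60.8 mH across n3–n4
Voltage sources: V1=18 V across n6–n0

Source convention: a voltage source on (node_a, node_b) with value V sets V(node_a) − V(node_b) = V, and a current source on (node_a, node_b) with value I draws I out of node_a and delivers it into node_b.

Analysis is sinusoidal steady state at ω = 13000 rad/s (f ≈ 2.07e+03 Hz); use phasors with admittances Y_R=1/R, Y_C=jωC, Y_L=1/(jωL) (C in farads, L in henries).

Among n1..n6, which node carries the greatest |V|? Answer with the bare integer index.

3

Element admittances at ω=13000 rad/s:
  Y(R1) = 0.0005464+0.000j S between n0,n5
  I1: injects 0.0011 A into n5 (from n2)
  Y(R2) = 0.002227+0.000j S between n3,n6
  Y(R3) = 0.007812+0.000j S between n2,n1
  Y(L1) = 0.000-0.01315j S between n4,n2
  Y(R4) = 0.0006849+0.000j S between n2,n6
  Y(R5) = 0.003268+0.000j S between n2,n0
  I2: injects 0.135 A into n5 (from n3)
  Y(L2) = 0.000-0.2404j S between n5,n1
  Y(R6) = 0.5747+0.000j S between n0,n6
  Y(L3) = 0.000-0.001265j S between n3,n4
  Y(R7) = 0.3195+0.000j S between n5,n4
  Y(R8) = 0.9346+0.000j S between n6,n0
  V1: constraint V(n6)−V(n0) = 18
Assemble and solve the 7×7 MNA system:
  V(n1)=21.88+16.21j  V(n2)=21.52+10.98j  V(n3)=-19.98-23.47j  V(n4)=21.33+16.38j  V(n5)=21.71+16.22j  V(n6)=18.00+0.000j
  i(V1)=-27.25-0.04474j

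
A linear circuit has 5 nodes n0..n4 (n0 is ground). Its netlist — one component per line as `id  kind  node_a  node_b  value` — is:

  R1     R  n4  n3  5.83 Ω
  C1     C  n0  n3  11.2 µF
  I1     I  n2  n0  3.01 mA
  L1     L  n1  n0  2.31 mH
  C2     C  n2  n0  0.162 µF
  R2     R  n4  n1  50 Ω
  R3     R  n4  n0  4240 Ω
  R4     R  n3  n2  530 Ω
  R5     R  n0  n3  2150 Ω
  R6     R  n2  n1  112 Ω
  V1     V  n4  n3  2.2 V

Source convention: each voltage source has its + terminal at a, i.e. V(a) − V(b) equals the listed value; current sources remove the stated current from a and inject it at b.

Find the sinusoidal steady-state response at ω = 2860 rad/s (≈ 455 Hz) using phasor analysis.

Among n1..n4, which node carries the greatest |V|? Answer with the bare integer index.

Apply KCL at each of the 4 non-ground nodes and solve the resulting linear system.
Node n1: branches {L1, R2, R6} → V_1 = -0.1241+0.2070j
Node n2: branches {I1, C2, R4, R6} → V_2 = -0.4697+0.3777j
Node n3: branches {R1, C1, R4, R5, V1} → V_3 = -0.6029+1.070j
Node n4: branches {R1, R2, R3, V1} → V_4 = 1.597+1.070j
Source currents: i(V1)=-0.4122-0.01751j

4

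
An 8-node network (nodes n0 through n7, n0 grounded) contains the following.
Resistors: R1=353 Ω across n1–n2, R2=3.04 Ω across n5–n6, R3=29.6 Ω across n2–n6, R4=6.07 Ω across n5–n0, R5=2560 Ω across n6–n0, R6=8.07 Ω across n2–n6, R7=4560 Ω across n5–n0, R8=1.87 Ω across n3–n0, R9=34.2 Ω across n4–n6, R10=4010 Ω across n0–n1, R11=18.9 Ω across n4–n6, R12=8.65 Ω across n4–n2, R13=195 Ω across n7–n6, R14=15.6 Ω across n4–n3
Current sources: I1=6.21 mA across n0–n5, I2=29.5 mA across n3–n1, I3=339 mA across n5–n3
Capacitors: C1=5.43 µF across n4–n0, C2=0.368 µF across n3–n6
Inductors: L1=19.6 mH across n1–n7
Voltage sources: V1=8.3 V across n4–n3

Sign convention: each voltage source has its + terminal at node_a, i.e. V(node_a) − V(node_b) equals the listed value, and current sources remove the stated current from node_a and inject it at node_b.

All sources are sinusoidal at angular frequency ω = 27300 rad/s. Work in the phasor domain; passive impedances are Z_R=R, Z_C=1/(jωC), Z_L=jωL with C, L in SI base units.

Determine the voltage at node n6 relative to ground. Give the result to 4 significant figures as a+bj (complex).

3.443-1.212j V

Apply KCL at each of the 7 non-ground nodes and solve the resulting linear system.
Node n1: branches {R1, I2, R10, L1} → V_1 = 11.03+2.114j
Node n2: branches {R1, R3, R6, R12} → V_2 = 5.140-1.415j
Node n3: branches {I2, C2, R8, I3, R14, V1} → V_3 = -0.9884-1.778j
Node n4: branches {C1, R9, R11, R12, R14, V1} → V_4 = 7.312-1.778j
Node n5: branches {R2, I1, R4, R7, I3} → V_5 = 1.619-0.8069j
Node n6: branches {R2, R3, R5, C2, R6, R9, R11, R13} → V_6 = 3.443-1.212j
Node n7: branches {R13, L1} → V_7 = 5.403-3.264j
Source currents: i(V1)=-1.364-0.9953j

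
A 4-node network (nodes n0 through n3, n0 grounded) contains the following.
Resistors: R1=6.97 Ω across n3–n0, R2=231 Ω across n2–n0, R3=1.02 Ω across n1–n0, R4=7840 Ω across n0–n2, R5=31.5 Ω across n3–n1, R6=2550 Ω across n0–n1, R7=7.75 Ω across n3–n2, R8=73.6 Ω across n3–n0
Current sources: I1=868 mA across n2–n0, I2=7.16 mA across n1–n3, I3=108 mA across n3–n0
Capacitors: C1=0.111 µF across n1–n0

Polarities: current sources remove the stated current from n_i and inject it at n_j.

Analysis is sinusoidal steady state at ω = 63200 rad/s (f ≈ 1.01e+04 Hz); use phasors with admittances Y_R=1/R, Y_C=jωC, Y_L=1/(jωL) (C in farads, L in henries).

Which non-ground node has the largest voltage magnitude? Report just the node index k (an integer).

2

Apply KCL at each of the 3 non-ground nodes and solve the resulting linear system.
Node n1: branches {I2, R3, R5, R6, C1} → V_1 = -0.1605+0.001118j
Node n2: branches {I1, R2, R4, R7} → V_2 = -11.23+0.0001776j
Node n3: branches {R1, I2, R5, R7, R8, I3} → V_3 = -4.893+0.0001837j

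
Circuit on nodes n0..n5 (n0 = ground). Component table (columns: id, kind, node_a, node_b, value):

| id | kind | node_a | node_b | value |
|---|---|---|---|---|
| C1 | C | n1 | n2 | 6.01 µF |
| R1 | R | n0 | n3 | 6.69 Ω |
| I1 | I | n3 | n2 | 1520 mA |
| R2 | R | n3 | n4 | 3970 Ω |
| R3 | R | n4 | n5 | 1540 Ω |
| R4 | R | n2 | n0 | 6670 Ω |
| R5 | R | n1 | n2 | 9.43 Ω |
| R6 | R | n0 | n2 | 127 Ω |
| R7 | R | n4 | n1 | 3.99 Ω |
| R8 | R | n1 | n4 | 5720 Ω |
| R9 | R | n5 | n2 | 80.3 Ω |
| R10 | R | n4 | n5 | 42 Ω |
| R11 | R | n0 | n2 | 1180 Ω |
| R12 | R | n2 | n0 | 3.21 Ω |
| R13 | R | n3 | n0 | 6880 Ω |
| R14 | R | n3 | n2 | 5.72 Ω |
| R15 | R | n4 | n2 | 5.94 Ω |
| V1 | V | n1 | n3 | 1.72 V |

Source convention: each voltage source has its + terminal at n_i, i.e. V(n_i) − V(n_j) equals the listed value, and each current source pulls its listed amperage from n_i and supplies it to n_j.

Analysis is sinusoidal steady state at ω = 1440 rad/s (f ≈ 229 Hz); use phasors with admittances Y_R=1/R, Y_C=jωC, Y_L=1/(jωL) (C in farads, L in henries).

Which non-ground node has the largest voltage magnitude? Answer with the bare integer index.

Element admittances at ω=1440 rad/s:
  Y(C1) = 0.000+0.008654j S between n1,n2
  Y(R1) = 0.1495+0.000j S between n0,n3
  I1: injects 1.52 A into n2 (from n3)
  Y(R2) = 0.0002519+0.000j S between n3,n4
  Y(R3) = 0.0006494+0.000j S between n4,n5
  Y(R4) = 0.0001499+0.000j S between n2,n0
  Y(R5) = 0.1060+0.000j S between n1,n2
  Y(R6) = 0.007874+0.000j S between n0,n2
  Y(R7) = 0.2506+0.000j S between n4,n1
  Y(R8) = 0.0001748+0.000j S between n1,n4
  Y(R9) = 0.01245+0.000j S between n5,n2
  Y(R10) = 0.02381+0.000j S between n4,n5
  Y(R11) = 0.0008475+0.000j S between n0,n2
  Y(R12) = 0.3115+0.000j S between n2,n0
  Y(R13) = 0.0001453+0.000j S between n3,n0
  Y(R14) = 0.1748+0.000j S between n3,n2
  Y(R15) = 0.1684+0.000j S between n4,n2
  V1: constraint V(n1)−V(n3) = 1.72
Assemble and solve the 6×6 MNA system:
  V(n1)=-0.9143+0.02600j  V(n2)=1.230-0.01214j  V(n3)=-2.634+0.02600j  V(n4)=-0.02973+0.01025j  V(n5)=0.3953+0.002695j
  i(V1)=0.4496+0.01056j

3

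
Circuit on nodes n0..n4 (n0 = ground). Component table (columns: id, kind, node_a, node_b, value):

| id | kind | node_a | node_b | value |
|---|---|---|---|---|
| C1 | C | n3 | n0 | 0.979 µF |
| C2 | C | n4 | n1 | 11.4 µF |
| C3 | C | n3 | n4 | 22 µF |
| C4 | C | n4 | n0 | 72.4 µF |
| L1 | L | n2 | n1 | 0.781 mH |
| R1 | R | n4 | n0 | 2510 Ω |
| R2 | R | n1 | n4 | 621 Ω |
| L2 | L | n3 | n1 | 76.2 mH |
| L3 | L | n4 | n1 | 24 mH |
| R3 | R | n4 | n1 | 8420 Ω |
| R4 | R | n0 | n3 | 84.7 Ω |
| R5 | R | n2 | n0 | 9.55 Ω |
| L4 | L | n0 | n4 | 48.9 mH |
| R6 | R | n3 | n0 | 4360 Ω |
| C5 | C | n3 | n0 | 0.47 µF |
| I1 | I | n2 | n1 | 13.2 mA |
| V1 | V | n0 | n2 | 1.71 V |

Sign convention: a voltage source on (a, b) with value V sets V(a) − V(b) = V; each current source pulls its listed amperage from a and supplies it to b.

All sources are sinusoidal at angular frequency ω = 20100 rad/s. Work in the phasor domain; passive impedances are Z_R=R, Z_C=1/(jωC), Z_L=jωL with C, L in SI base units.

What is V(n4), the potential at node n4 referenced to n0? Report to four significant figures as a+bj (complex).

MNA unknowns: 4 node voltages V₁..V_4 plus 1 source current (V1)
C1: Y=0.000+0.01968j on G[3,0]
C2: Y=0.000+0.2291j on G[4,1]
C3: Y=0.000+0.4422j on G[3,4]
C4: Y=0.000+1.455j on G[4,0]
L1: Y=0.000-0.06370j on G[2,1]
R1: Y=0.0003984+0.000j on G[4,0]
R2: Y=0.001610+0.000j on G[1,4]
L2: Y=0.000-0.0006529j on G[3,1]
L3: Y=0.000-0.002073j on G[4,1]
R3: Y=0.0001188+0.000j on G[4,1]
R4: Y=0.01181+0.000j on G[0,3]
R5: Y=0.1047+0.000j on G[2,0]
L4: Y=0.000-0.001017j on G[0,4]
R6: Y=0.0002294+0.000j on G[3,0]
C5: Y=0.000+0.009447j on G[3,0]
I1: z[2]−=0.0132, z[1]+=0.0132
V1: row V0−V2=1.71, i_V1 at 0,2
solve → V1=0.8219-0.09025j, V2=-1.710+0.000j, V3=0.1014-0.008545j, V4=0.1090-0.01199j
aux → i_V1=-0.1601+0.1613j

0.1090-0.01199j V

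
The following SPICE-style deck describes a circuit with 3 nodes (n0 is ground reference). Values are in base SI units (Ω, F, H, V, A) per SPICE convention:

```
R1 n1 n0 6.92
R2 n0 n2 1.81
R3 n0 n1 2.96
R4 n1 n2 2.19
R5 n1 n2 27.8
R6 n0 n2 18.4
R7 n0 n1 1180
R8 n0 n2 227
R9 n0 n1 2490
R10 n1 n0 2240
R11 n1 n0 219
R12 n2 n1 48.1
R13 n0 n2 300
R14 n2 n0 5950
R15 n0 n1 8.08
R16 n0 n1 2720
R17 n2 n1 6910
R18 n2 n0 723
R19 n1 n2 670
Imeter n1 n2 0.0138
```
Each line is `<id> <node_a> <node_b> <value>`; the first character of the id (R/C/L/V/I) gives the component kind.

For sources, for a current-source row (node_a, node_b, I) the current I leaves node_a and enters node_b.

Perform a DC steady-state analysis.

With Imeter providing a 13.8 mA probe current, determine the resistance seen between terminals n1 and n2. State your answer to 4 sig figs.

Element admittances at DC:
  Y(R1) = 0.1445 S between n1,n0
  Y(R2) = 0.5525 S between n0,n2
  Y(R3) = 0.3378 S between n0,n1
  Y(R4) = 0.4566 S between n1,n2
  Y(R5) = 0.03597 S between n1,n2
  Y(R6) = 0.05435 S between n0,n2
  Y(R7) = 0.0008475 S between n0,n1
  Y(R8) = 0.004405 S between n0,n2
  Y(R9) = 0.0004016 S between n0,n1
  Y(R10) = 0.0004464 S between n1,n0
  Y(R11) = 0.004566 S between n1,n0
  Y(R12) = 0.02079 S between n2,n1
  Y(R13) = 0.003333 S between n0,n2
  Y(R14) = 0.0001681 S between n2,n0
  Y(R15) = 0.1238 S between n0,n1
  Y(R16) = 0.0003676 S between n0,n1
  Y(R17) = 0.0001447 S between n2,n1
  Y(R18) = 0.001383 S between n2,n0
  Y(R19) = 0.001493 S between n1,n2
  Imeter: injects 0.0138 A into n2 (from n1)
Assemble and solve the 2×2 MNA system:
  V(n1)=-0.008415  V(n2)=0.008369

R_eq = 1.216 Ω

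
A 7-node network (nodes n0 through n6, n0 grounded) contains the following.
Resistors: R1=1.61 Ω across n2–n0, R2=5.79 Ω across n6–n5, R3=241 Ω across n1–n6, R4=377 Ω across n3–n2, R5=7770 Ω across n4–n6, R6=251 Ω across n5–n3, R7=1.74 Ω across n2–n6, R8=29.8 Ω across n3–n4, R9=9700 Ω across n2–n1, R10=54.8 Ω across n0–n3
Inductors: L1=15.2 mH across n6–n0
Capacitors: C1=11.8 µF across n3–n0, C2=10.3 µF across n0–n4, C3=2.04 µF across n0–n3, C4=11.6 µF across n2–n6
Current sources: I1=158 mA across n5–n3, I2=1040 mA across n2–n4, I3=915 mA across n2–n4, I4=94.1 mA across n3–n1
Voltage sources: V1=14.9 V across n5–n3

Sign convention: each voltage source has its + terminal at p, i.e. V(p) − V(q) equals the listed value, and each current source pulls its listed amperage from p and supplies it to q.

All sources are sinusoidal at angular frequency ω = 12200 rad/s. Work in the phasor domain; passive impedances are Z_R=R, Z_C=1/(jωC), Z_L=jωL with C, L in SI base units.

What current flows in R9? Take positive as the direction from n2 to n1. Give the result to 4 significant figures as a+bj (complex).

Apply KCL at each of the 6 non-ground nodes and solve the resulting linear system.
Node n1: branches {R3, R9, I4} → V_1 = 23.19+1.243j
Node n2: branches {R1, R4, I2, R7, I3, R9, C4} → V_2 = -1.151+0.8786j
Node n3: branches {C1, R4, I1, R6, C3, R8, I4, R10, V1} → V_3 = -7.016+4.334j
Node n4: branches {R5, C2, I2, I3, R8} → V_4 = 4.504-12.48j
Node n5: branches {R2, I1, R6, V1} → V_5 = 7.884+4.334j
Node n6: branches {R2, L1, R3, R5, R7, C4} → V_6 = 1.122+1.252j
Source currents: i(V1)=-1.385-0.5323j

-0.002510-3.761e-05j A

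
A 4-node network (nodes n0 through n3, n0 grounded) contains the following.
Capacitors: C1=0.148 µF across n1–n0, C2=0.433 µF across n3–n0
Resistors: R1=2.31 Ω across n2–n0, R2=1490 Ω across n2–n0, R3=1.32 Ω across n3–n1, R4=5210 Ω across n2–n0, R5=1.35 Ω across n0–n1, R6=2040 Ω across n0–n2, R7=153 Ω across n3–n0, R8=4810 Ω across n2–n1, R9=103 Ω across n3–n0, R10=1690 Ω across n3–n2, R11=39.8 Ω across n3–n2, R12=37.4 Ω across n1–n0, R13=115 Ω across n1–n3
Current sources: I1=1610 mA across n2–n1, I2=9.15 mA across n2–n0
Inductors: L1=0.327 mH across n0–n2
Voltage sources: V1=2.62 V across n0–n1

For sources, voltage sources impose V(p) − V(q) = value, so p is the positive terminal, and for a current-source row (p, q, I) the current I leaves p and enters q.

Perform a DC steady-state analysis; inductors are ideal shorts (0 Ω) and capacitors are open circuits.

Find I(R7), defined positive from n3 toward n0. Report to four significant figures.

-0.01624 A

Apply KCL at each of the 3 non-ground nodes and solve the resulting linear system.
Node n1: branches {C1, I1, R3, R5, R8, R12, R13, V1} → V_1 = -2.620
Node n2: branches {R1, I1, R2, R4, R6, R8, R10, R11, I2, L1} → V_2 = 0.000
Node n3: branches {C2, R3, R7, R9, R10, R11, R13} → V_3 = -2.484
Source currents: i(L1)=1.684, i(V1)=-3.726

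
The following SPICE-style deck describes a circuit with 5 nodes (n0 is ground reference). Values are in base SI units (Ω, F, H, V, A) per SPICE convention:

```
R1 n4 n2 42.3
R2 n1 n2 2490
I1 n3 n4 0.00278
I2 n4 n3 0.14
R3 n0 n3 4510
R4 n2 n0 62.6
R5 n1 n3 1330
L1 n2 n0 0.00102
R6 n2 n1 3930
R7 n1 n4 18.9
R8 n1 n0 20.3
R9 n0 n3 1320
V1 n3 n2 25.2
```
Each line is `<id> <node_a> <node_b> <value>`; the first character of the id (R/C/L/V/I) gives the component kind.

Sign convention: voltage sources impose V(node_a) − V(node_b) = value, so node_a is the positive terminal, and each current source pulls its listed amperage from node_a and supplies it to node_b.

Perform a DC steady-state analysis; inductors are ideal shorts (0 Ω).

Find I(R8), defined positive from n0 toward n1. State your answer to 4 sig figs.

0.05579 A

Apply KCL at each of the 4 non-ground nodes and solve the resulting linear system.
Node n1: branches {R2, R5, R6, R7, R8} → V_1 = -1.133
Node n2: branches {R1, R2, R4, L1, R6, V1} → V_2 = 0.000
Node n3: branches {I1, I2, R3, R5, R9, V1} → V_3 = 25.20
Node n4: branches {R1, I1, I2, R7} → V_4 = -2.575
Source currents: i(L1)=0.03112, i(V1)=0.09274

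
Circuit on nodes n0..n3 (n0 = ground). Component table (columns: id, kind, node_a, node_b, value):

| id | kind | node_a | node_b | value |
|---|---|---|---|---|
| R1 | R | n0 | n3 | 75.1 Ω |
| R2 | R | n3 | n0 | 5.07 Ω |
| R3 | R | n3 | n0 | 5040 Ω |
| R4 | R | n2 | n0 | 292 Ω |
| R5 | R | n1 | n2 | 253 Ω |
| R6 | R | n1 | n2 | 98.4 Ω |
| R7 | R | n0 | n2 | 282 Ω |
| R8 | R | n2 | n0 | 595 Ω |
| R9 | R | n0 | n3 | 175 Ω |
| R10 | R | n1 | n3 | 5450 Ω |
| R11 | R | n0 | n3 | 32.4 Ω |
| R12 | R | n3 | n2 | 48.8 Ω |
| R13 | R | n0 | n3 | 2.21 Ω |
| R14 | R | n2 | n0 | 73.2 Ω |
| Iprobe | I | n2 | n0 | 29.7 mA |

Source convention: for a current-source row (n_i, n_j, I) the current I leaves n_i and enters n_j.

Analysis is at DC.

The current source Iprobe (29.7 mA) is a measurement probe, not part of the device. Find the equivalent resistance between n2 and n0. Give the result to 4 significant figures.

R_eq = 23.59 Ω

Element admittances at DC:
  Y(R1) = 0.01332 S between n0,n3
  Y(R2) = 0.1972 S between n3,n0
  Y(R3) = 0.0001984 S between n3,n0
  Y(R4) = 0.003425 S between n2,n0
  Y(R5) = 0.003953 S between n1,n2
  Y(R6) = 0.01016 S between n1,n2
  Y(R7) = 0.003546 S between n0,n2
  Y(R8) = 0.001681 S between n2,n0
  Y(R9) = 0.005714 S between n0,n3
  Y(R10) = 0.0001835 S between n1,n3
  Y(R11) = 0.03086 S between n0,n3
  Y(R12) = 0.02049 S between n3,n2
  Y(R13) = 0.4525 S between n0,n3
  Y(R14) = 0.01366 S between n2,n0
  Iprobe: injects 0.0297 A into n0 (from n2)
Assemble and solve the 3×3 MNA system:
  V(n1)=-0.6919  V(n2)=-0.7006  V(n3)=-0.02010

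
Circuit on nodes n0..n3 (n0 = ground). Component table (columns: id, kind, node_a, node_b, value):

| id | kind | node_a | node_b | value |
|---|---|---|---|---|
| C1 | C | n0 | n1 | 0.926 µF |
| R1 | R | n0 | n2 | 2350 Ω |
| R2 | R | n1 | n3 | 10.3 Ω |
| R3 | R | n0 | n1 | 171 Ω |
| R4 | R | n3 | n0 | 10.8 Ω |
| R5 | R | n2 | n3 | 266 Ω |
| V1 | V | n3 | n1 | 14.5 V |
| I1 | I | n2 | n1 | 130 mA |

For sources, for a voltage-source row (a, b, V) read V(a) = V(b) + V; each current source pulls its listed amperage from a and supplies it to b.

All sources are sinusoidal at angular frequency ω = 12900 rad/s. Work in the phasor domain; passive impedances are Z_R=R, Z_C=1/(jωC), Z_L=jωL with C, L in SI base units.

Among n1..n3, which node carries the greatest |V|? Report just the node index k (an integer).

MNA unknowns: 3 node voltages V₁..V_3 plus 1 source current (V1)
C1: Y=0.000+0.01195j on G[0,1]
R1: Y=0.0004255+0.000j on G[0,2]
R2: Y=0.09709+0.000j on G[1,3]
R3: Y=0.005848+0.000j on G[0,1]
R4: Y=0.09259+0.000j on G[3,0]
R5: Y=0.003759+0.000j on G[2,3]
V1: row V3−V1=14.5, i_V1 at 3,1
I1: z[2]−=0.13, z[1]+=0.13
solve → V1=-13.31+1.609j, V2=-30.00+1.446j, V3=1.186+1.609j
aux → i_V1=-1.635-0.1496j

2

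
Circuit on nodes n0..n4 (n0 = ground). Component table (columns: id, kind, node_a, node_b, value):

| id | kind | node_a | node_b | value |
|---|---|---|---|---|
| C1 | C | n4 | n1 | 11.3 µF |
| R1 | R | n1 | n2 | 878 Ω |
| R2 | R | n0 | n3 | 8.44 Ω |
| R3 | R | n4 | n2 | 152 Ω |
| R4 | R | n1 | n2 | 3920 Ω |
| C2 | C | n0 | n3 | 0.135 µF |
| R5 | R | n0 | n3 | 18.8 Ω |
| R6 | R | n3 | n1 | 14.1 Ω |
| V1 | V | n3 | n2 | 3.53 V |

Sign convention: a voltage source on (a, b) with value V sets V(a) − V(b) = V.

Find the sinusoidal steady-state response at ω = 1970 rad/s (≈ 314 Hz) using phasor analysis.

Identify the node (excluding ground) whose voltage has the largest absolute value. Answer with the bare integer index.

2

MNA unknowns: 4 node voltages V₁..V_4 plus 1 source current (V1)
C1: Y=0.000+0.02226j on G[4,1]
R1: Y=0.001139+0.000j on G[1,2]
R2: Y=0.1185+0.000j on G[0,3]
R3: Y=0.006579+0.000j on G[4,2]
R4: Y=0.0002551+0.000j on G[1,2]
C2: Y=0.000+0.0002659j on G[0,3]
R5: Y=0.05319+0.000j on G[0,3]
R6: Y=0.07092+0.000j on G[3,1]
V1: row V3−V2=3.53, i_V1 at 3,2
solve → V1=-0.3370-0.07286j, V2=-3.530+0.000j, V3=0.000+0.000j, V4=-0.5737+0.8008j
aux → i_V1=-0.02390-0.005167j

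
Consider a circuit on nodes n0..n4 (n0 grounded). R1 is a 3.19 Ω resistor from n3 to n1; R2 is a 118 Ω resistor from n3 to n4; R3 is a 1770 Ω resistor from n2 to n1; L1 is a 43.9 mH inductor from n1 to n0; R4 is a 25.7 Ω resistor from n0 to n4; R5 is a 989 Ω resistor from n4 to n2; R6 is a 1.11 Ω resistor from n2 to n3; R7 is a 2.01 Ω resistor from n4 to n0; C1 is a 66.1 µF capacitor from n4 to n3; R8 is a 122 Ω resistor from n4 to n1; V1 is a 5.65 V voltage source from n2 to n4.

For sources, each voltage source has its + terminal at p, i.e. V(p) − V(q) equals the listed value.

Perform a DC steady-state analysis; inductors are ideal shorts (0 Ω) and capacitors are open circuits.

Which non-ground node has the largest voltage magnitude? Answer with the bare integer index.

2

Element admittances at DC:
  Y(R1) = 0.3135 S between n3,n1
  Y(R2) = 0.008475 S between n3,n4
  Y(R3) = 0.0005650 S between n2,n1
  L1: short n1↔n0 (DC inductor)
  Y(R4) = 0.03891 S between n0,n4
  Y(R5) = 0.001011 S between n4,n2
  Y(R6) = 0.9009 S between n2,n3
  Y(R7) = 0.4975 S between n4,n0
  Y(C1) = 0.000 S between n4,n3
  Y(R8) = 0.008197 S between n4,n1
  V1: constraint V(n2)−V(n4) = 5.65
Assemble and solve the 6×6 MNA system:
  V(n1)=0.000  V(n2)=3.969  V(n3)=2.913  V(n4)=-1.681
  i(L1)=0.9015  i(V1)=-0.9599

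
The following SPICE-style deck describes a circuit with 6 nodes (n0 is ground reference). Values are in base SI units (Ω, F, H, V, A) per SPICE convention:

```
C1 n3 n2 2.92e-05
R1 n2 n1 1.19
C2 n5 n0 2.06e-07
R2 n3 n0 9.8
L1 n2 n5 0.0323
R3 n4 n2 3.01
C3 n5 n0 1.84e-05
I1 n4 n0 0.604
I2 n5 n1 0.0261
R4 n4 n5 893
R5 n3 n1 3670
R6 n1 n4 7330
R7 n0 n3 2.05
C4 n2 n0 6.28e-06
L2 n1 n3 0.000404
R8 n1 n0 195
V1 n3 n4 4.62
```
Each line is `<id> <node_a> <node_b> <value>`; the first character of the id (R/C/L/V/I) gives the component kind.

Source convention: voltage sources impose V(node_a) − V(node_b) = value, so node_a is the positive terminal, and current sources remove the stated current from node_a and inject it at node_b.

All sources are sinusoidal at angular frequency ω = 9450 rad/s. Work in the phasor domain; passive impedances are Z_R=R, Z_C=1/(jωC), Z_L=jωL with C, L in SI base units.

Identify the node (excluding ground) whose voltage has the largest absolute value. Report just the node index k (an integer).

MNA unknowns: 5 node voltages V₁..V_5 plus 1 source current (V1)
C1: Y=0.000+0.2759j on G[3,2]
R1: Y=0.8403+0.000j on G[2,1]
C2: Y=0.000+0.001947j on G[5,0]
R2: Y=0.1020+0.000j on G[3,0]
L1: Y=0.000-0.003276j on G[2,5]
R3: Y=0.3322+0.000j on G[4,2]
C3: Y=0.000+0.1739j on G[5,0]
I1: z[4]−=0.604, z[0]+=0.604
I2: z[5]−=0.0261, z[1]+=0.0261
R4: Y=0.001120+0.000j on G[4,5]
R5: Y=0.0002725+0.000j on G[3,1]
R6: Y=0.0001364+0.000j on G[1,4]
R7: Y=0.4878+0.000j on G[0,3]
C4: Y=0.000+0.05935j on G[2,0]
L2: Y=0.000-0.2619j on G[1,3]
R8: Y=0.005128+0.000j on G[1,0]
V1: row V3−V4=4.62, i_V1 at 3,4
solve → V1=-4.115+0.2846j, V2=-4.206+1.317j, V3=-0.8074+0.3965j, V4=-5.427+0.3965j, V5=0.08139+0.1620j
aux → i_V1=0.1920-0.3056j

4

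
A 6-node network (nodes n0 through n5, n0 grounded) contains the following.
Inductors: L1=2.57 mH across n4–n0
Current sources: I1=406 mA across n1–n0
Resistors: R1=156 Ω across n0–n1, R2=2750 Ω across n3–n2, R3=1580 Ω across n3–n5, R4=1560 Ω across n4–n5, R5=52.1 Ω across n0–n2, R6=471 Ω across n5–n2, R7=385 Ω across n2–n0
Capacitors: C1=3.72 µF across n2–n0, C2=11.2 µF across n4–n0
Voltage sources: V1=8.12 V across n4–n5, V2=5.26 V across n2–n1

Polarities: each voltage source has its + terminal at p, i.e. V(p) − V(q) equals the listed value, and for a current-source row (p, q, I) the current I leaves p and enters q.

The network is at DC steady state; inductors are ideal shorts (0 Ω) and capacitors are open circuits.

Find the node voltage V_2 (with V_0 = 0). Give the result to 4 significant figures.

-12.81 V

MNA unknowns: 5 node voltages V₁..V_5 plus 3 source currents (L1, V1, V2)
L1: row V4−V0=0, i_L1 at 4,0
I1: z[1]−=0.406, z[0]+=0.406
R1: Y=0.006410 on G[0,1]
R2: Y=0.0003636 on G[3,2]
R3: Y=0.0006329 on G[3,5]
C1: Y=0.000 on G[2,0]
C2: Y=0.000 on G[4,0]
R4: Y=0.0006410 on G[4,5]
R5: Y=0.01919 on G[0,2]
R6: Y=0.002123 on G[5,2]
R7: Y=0.002597 on G[2,0]
V1: row V4−V5=8.12, i_V1 at 4,5
V2: row V2−V1=5.26, i_V2 at 2,1
solve → V1=-18.07, V2=-12.81, V3=-9.831, V4=0.000, V5=-8.120
aux → i_L1=-0.01104, i_V1=0.005834, i_V2=0.2902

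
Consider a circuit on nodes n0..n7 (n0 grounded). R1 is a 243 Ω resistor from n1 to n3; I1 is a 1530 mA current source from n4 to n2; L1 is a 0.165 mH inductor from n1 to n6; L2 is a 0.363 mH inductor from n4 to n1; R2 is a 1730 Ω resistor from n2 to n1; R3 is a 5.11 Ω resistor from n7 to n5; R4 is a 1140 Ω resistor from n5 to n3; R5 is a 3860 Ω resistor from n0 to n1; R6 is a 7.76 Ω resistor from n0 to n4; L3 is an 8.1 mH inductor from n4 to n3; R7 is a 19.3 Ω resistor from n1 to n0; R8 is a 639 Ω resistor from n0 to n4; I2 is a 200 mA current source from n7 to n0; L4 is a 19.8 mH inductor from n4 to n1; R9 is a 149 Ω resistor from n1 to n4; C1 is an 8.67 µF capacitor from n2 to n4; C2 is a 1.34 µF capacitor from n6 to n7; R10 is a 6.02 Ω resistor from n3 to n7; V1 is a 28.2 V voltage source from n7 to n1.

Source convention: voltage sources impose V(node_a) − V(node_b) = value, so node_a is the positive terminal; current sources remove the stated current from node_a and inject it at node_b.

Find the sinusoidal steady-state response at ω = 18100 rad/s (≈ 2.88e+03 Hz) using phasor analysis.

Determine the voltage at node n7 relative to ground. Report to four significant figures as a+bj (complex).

26.19-0.4106j V

Element admittances at ω=18100 rad/s:
  Y(R1) = 0.004115+0.000j S between n1,n3
  I1: injects 1.53 A into n2 (from n4)
  Y(L1) = 0.000-0.3348j S between n1,n6
  Y(L2) = 0.000-0.1522j S between n4,n1
  Y(R2) = 0.0005780+0.000j S between n2,n1
  Y(R3) = 0.1957+0.000j S between n7,n5
  Y(R4) = 0.0008772+0.000j S between n5,n3
  Y(R5) = 0.0002591+0.000j S between n0,n1
  Y(R6) = 0.1289+0.000j S between n0,n4
  Y(L3) = 0.000-0.006821j S between n4,n3
  Y(R7) = 0.05181+0.000j S between n1,n0
  Y(R8) = 0.001565+0.000j S between n0,n4
  I2: injects 0.2 A into n0 (from n7)
  Y(L4) = 0.000-0.002790j S between n4,n1
  Y(R9) = 0.006711+0.000j S between n1,n4
  Y(C1) = 0.000+0.1569j S between n2,n4
  Y(C2) = 0.000+0.02425j S between n6,n7
  Y(R10) = 0.1661+0.000j S between n3,n7
  V1: constraint V(n7)−V(n1) = 28.2
Assemble and solve the 8×8 MNA system:
  V(n1)=-2.012-0.4106j  V(n2)=-0.6962-9.581j  V(n3)=25.49+0.6346j  V(n4)=-0.7299+0.1639j  V(n5)=26.18-0.4059j  V(n6)=-4.215-0.4106j  V(n7)=26.19-0.4106j
  i(V1)=-0.3164-0.5628j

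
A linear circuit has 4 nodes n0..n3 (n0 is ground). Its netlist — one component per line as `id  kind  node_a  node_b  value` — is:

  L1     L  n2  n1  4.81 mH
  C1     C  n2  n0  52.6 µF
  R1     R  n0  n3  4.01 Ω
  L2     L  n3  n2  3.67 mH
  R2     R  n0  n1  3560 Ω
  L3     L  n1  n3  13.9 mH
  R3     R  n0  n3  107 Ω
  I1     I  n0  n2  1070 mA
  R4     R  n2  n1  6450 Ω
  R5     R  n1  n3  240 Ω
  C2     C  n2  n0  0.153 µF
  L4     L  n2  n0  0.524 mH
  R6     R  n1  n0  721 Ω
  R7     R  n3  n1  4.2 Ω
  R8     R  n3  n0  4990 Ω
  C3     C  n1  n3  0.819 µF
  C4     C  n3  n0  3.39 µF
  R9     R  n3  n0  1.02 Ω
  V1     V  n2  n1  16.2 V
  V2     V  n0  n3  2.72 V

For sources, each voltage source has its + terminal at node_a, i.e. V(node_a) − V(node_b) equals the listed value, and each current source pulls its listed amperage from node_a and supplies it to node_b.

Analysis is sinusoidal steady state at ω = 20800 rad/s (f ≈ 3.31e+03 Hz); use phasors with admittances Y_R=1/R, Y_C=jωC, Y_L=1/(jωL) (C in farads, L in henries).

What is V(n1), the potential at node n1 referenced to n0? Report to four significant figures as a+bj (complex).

-15.00-4.046j V

MNA unknowns: 3 node voltages V₁..V_3 plus 2 source currents (V1, V2)
L1: Y=0.000-0.009995j on G[2,1]
C1: Y=0.000+1.094j on G[2,0]
R1: Y=0.2494+0.000j on G[0,3]
L2: Y=0.000-0.01310j on G[3,2]
R2: Y=0.0002809+0.000j on G[0,1]
L3: Y=0.000-0.003459j on G[1,3]
R3: Y=0.009346+0.000j on G[0,3]
I1: z[0]−=1.07, z[2]+=1.07
R4: Y=0.0001550+0.000j on G[2,1]
R5: Y=0.004167+0.000j on G[1,3]
C2: Y=0.000+0.003182j on G[2,0]
L4: Y=0.000-0.09175j on G[2,0]
R6: Y=0.001387+0.000j on G[1,0]
R7: Y=0.2381+0.000j on G[3,1]
R8: Y=0.0002004+0.000j on G[3,0]
C3: Y=0.000+0.01704j on G[1,3]
C4: Y=0.000+0.07051j on G[3,0]
R9: Y=0.9804+0.000j on G[3,0]
V1: row V2−V1=16.2, i_V1 at 2,1
V2: row V0−V3=2.72, i_V2 at 0,3
solve → V1=-15.00-4.046j, V2=1.198-4.046j, V3=-2.720+0.000j
aux → i_V1=-2.948-0.9918j, i_V2=-0.3975+1.007j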